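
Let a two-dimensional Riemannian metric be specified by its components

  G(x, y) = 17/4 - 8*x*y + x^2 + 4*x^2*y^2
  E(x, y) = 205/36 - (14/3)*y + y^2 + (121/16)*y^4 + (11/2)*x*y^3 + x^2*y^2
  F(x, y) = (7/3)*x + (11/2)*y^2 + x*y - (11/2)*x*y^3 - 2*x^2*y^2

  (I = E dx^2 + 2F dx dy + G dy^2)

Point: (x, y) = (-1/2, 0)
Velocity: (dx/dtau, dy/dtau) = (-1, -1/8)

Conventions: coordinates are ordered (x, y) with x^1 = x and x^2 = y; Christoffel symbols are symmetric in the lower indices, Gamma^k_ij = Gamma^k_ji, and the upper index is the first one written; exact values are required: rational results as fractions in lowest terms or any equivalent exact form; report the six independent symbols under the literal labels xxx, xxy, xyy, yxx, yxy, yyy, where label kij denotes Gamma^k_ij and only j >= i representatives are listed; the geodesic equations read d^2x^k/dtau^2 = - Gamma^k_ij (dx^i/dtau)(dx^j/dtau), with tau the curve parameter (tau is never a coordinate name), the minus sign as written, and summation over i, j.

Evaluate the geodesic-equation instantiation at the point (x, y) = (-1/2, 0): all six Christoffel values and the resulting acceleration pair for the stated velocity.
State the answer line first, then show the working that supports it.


Answer: Gamma_xxx = 392/1747, Gamma_xxy = -798/1747, Gamma_xyy = 168/1747, Gamma_yxx = 5740/5241, Gamma_yxy = -401/1747, Gamma_yyy = 820/1747; accelerations (d^2x/dtau^2, d^2y/dtau^2) = (-1561/13976, -87643/83856)

E = 205/36, F = -7/6, G = 9/2 at the point
E_x = 0, E_y = -14/3, F_x = 7/3, F_y = -1/2, G_x = -1, G_y = 4
EG - F^2 = 1747/72;  g^inv = (72/1747) * [[9/2, 7/6], [7/6, 205/36]]
first-kind symbols [ij,l] = (1/2)(d_i g_jl + d_j g_il - d_l g_ij): [xx,x] = E_x/2 = 0, [xx,y] = F_x - E_y/2 = 14/3, [xy,x] = E_y/2 = -7/3, [xy,y] = G_x/2 = -1/2, [yy,x] = F_y - G_x/2 = 0, [yy,y] = G_y/2 = 2
Gamma^x_ij = (G*[ij,x] - F*[ij,y])/(EG - F^2), Gamma^y_ij = (E*[ij,y] - F*[ij,x])/(EG - F^2)
Gamma_xxx = 392/1747, Gamma_xxy = -798/1747, Gamma_xyy = 168/1747, Gamma_yxx = 5740/5241, Gamma_yxy = -401/1747, Gamma_yyy = 820/1747
d^2x/dtau^2 = -(Gamma_xxx*(-1)^2 + 2*Gamma_xxy*(-1)*(-1/8) + Gamma_xyy*(-1/8)^2) = -1561/13976
d^2y/dtau^2 = -(Gamma_yxx*(-1)^2 + 2*Gamma_yxy*(-1)*(-1/8) + Gamma_yyy*(-1/8)^2) = -87643/83856


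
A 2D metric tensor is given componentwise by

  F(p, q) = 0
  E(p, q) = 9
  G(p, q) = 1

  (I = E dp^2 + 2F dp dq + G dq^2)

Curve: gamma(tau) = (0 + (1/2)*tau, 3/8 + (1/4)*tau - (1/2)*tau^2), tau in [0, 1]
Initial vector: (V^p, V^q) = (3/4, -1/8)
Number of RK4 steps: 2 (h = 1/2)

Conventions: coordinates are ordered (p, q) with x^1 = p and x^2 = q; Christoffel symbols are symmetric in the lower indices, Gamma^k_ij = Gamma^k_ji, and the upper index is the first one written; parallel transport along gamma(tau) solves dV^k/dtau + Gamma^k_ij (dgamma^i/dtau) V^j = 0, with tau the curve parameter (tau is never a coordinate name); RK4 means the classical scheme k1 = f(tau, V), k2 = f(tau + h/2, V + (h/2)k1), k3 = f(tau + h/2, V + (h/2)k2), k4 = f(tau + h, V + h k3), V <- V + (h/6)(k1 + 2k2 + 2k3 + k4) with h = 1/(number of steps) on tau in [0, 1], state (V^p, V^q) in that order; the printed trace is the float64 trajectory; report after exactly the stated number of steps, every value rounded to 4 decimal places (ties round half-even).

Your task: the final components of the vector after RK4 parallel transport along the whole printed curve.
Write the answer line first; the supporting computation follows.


Answer: V^p = 0.7500, V^q = -0.1250

gamma'(tau) = (1/2, 1/4 - tau); f(tau, V)^k = -Gamma^k_ij(gamma(tau)) gamma'^i(tau) V^j; h = 1/2; intermediate values shown to 6 dp
curve data and Christoffel symbols at the stage parameters:
  tau = 0.000000: gamma = (0.000000, 0.375000), gamma' = (0.500000, 0.250000); Gamma_ppp = 0.000000, Gamma_ppq = 0.000000, Gamma_pqq = 0.000000, Gamma_qpp = 0.000000, Gamma_qpq = 0.000000, Gamma_qqq = 0.000000
  tau = 0.250000: gamma = (0.125000, 0.406250), gamma' = (0.500000, 0.000000); Gamma_ppp = 0.000000, Gamma_ppq = 0.000000, Gamma_pqq = 0.000000, Gamma_qpp = 0.000000, Gamma_qpq = 0.000000, Gamma_qqq = 0.000000
  tau = 0.500000: gamma = (0.250000, 0.375000), gamma' = (0.500000, -0.250000); Gamma_ppp = 0.000000, Gamma_ppq = 0.000000, Gamma_pqq = 0.000000, Gamma_qpp = 0.000000, Gamma_qpq = 0.000000, Gamma_qqq = 0.000000
  tau = 0.750000: gamma = (0.375000, 0.281250), gamma' = (0.500000, -0.500000); Gamma_ppp = 0.000000, Gamma_ppq = 0.000000, Gamma_pqq = 0.000000, Gamma_qpp = 0.000000, Gamma_qpq = 0.000000, Gamma_qqq = 0.000000
  tau = 1.000000: gamma = (0.500000, 0.125000), gamma' = (0.500000, -0.750000); Gamma_ppp = 0.000000, Gamma_ppq = 0.000000, Gamma_pqq = 0.000000, Gamma_qpp = 0.000000, Gamma_qpq = 0.000000, Gamma_qqq = 0.000000
step 0: V^p = 0.7500, V^q = -0.1250
step 1: k1 = (0.000000, 0.000000), k2 = (0.000000, 0.000000), k3 = (0.000000, 0.000000), k4 = (0.000000, 0.000000); V <- V + (h/6)(k1 + 2k2 + 2k3 + k4): V^p = 0.7500, V^q = -0.1250
step 2: k1 = (0.000000, 0.000000), k2 = (0.000000, 0.000000), k3 = (0.000000, 0.000000), k4 = (0.000000, 0.000000); V <- V + (h/6)(k1 + 2k2 + 2k3 + k4): V^p = 0.7500, V^q = -0.1250


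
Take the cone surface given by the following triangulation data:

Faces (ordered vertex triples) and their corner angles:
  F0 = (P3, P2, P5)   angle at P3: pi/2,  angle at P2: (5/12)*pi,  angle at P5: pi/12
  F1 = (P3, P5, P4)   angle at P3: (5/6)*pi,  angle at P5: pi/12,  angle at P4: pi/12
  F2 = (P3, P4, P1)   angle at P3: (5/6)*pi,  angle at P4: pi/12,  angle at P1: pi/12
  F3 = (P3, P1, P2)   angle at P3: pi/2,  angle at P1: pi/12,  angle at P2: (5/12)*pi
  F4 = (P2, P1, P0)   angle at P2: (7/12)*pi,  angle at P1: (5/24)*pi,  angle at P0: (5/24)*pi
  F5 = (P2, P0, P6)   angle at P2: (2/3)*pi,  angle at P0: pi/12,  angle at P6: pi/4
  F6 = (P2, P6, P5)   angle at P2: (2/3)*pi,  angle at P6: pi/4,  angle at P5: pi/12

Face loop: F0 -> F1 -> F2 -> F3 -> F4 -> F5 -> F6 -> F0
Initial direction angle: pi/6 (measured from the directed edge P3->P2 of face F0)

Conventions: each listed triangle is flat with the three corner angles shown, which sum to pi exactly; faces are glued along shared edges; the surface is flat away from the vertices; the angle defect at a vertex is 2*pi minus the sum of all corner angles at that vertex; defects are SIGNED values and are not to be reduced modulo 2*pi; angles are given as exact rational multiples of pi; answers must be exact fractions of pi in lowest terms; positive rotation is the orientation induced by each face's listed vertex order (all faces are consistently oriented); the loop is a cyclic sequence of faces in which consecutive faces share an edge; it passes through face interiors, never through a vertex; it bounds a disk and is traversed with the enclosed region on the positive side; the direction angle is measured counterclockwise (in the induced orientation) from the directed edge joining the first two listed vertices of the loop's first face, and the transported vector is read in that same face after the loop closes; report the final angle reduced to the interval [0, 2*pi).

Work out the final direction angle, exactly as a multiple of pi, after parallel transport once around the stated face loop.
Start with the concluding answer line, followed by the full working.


Answer: final direction angle = (3/4)*pi

enclosed vertex P2: corner angles sum to (11/4)*pi, defect = 2*pi - (11/4)*pi = (-3/4)*pi
enclosed vertex P3: corner angles sum to (8/3)*pi, defect = 2*pi - (8/3)*pi = (-2/3)*pi
the final direction is the initial angle plus the enclosed defects, taken mod 2*pi in the induced orientation
final angle = pi/6 - (17/12)*pi = (3/4)*pi (mod 2*pi)


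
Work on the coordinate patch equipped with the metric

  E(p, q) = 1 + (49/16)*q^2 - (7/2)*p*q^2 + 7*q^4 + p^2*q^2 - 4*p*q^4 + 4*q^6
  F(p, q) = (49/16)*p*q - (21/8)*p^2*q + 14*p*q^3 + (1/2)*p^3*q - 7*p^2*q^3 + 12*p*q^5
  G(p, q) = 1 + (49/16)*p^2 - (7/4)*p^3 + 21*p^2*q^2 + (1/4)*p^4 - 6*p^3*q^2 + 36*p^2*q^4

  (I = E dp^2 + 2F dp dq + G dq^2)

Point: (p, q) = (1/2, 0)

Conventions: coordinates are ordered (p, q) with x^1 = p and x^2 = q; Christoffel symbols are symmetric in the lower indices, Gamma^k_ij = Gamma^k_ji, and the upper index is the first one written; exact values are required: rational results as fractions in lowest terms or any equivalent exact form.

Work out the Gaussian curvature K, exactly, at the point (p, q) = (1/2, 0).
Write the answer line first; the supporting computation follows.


Answer: K = -16/25

E = 1, F = 0, G = 25/16, EG - F^2 = 25/16 at the point
E_p = 0, E_q = 0, F_p = 0, F_q = 15/16, G_p = 15/8, G_q = 0
E_qq = 25/8, F_pq = 13/16, G_pp = 13/8
The intrinsic route: Brioschi's K = (det M1 - det M2)/(EG - F^2)^2.
M1 = [[-E_qq/2 + F_pq - G_pp/2, E_p/2, F_p - E_q/2], [F_q - G_p/2, E, F], [G_q/2, F, G]] = [[-25/16, 0, 0], [0, 1, 0], [0, 0, 25/16]]; det M1 = -625/256
M2 = [[0, E_q/2, G_p/2], [E_q/2, E, F], [G_p/2, F, G]] = [[0, 0, 15/16], [0, 1, 0], [15/16, 0, 25/16]]; det M2 = -225/256
det M1 - det M2 = -25/16; K = -25/16 / (25/16)^2 = -16/25


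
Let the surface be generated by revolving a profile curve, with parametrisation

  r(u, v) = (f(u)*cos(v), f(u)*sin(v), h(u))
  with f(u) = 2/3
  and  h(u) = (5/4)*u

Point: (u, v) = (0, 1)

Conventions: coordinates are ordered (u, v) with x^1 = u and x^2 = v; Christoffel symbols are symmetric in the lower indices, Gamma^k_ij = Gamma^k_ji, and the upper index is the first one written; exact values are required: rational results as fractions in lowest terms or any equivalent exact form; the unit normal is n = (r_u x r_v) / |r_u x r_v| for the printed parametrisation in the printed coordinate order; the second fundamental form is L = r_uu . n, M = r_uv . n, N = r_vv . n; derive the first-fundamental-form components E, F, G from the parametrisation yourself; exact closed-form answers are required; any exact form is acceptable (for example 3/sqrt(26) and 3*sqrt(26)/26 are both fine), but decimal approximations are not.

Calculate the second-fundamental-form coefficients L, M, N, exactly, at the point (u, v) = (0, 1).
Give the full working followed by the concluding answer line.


f = 2/3, f' = 0, f'' = 0, h' = 5/4, h'' = 0
E = 25/16, F = 0, G = 4/9; answer radicand W^2 = 25/16
unnormalised second-form numerators: l = 0, m = 0, n = 5/6; L = l/sqrt(25/16), and similarly M = m/sqrt(W^2), N = n/sqrt(W^2)

Answer: L = 0, M = 0, N = 2/3


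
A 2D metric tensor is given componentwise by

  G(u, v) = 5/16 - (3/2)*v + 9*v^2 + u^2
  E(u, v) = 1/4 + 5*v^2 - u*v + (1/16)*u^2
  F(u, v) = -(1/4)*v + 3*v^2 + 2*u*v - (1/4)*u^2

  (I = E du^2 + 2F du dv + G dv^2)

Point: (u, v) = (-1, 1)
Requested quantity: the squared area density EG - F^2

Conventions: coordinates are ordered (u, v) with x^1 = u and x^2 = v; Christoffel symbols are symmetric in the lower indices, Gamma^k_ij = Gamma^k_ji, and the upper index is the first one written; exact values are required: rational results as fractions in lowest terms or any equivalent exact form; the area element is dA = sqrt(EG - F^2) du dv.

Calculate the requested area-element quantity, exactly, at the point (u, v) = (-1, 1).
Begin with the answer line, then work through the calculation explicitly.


Answer: EG - F^2 = 14177/256

E = 101/16, F = 1/2, G = 141/16; EG - F^2 = 14177/256


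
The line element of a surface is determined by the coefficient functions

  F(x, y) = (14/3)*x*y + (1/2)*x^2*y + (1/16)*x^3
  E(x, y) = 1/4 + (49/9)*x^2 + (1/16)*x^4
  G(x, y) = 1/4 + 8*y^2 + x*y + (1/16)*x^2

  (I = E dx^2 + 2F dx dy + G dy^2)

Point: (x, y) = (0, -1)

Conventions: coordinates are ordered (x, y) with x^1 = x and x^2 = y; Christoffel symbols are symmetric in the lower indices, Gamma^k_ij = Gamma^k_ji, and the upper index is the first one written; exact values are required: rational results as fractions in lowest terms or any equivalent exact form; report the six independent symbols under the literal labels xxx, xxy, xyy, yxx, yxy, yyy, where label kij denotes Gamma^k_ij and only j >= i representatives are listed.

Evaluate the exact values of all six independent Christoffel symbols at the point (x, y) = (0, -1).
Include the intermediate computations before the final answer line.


E = 1/4, F = 0, G = 33/4 at the point
E_x = 0, E_y = 0, F_x = -14/3, F_y = 0, G_x = -1, G_y = -16
EG - F^2 = 33/16;  g^inv = (16/33) * [[33/4, 0], [0, 1/4]]
first-kind symbols [ij,l] = (1/2)(d_i g_jl + d_j g_il - d_l g_ij): [xx,x] = E_x/2 = 0, [xx,y] = F_x - E_y/2 = -14/3, [xy,x] = E_y/2 = 0, [xy,y] = G_x/2 = -1/2, [yy,x] = F_y - G_x/2 = 1/2, [yy,y] = G_y/2 = -8
Gamma^x_ij = (G*[ij,x] - F*[ij,y])/(EG - F^2), Gamma^y_ij = (E*[ij,y] - F*[ij,x])/(EG - F^2)

Answer: Gamma_xxx = 0, Gamma_xxy = 0, Gamma_xyy = 2, Gamma_yxx = -56/99, Gamma_yxy = -2/33, Gamma_yyy = -32/33


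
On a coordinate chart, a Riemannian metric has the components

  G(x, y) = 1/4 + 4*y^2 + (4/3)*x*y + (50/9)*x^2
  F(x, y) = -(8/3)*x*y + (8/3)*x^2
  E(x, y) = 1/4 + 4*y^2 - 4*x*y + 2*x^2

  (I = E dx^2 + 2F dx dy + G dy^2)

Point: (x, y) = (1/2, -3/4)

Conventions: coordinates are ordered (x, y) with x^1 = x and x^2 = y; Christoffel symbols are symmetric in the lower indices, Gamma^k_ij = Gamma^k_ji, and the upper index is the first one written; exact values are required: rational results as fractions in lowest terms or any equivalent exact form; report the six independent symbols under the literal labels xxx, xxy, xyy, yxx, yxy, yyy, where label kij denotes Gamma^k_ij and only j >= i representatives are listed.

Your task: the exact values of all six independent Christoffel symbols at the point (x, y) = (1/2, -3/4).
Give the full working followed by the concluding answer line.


E = 9/2, F = 5/3, G = 61/18 at the point
E_x = 5, E_y = -8, F_x = 14/3, F_y = -4/3, G_x = 41/9, G_y = -16/3
EG - F^2 = 449/36;  g^inv = (36/449) * [[61/18, -5/3], [-5/3, 9/2]]
first-kind symbols [ij,l] = (1/2)(d_i g_jl + d_j g_il - d_l g_ij): [xx,x] = E_x/2 = 5/2, [xx,y] = F_x - E_y/2 = 26/3, [xy,x] = E_y/2 = -4, [xy,y] = G_x/2 = 41/18, [yy,x] = F_y - G_x/2 = -65/18, [yy,y] = G_y/2 = -8/3
Gamma^x_ij = (G*[ij,x] - F*[ij,y])/(EG - F^2), Gamma^y_ij = (E*[ij,y] - F*[ij,x])/(EG - F^2)

Answer: Gamma_xxx = -215/449, Gamma_xxy = -1874/1347, Gamma_xyy = -2525/4041, Gamma_yxx = 1254/449, Gamma_yxy = 609/449, Gamma_yyy = -646/1347


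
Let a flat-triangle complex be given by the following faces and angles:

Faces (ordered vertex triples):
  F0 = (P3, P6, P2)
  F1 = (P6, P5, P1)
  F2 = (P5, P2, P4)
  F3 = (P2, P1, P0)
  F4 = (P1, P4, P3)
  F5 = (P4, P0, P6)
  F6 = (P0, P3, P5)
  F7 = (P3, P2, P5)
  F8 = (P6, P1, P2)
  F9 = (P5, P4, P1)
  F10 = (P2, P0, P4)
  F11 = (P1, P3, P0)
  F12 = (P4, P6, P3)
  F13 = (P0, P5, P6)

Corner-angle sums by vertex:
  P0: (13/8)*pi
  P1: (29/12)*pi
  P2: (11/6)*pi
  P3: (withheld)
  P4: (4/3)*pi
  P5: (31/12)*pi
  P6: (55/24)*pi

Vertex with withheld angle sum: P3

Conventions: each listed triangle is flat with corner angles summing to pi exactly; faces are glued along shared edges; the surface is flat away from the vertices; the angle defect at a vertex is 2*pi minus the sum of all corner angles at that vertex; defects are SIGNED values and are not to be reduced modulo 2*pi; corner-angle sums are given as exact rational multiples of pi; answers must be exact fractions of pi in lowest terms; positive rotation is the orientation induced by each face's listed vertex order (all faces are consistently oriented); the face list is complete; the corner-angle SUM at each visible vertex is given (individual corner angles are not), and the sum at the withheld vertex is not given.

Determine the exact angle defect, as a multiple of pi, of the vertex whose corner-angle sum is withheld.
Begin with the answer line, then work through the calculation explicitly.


Answer: defect(P3) = pi/12

V = 7, E = 21, F = 14; chi = V - E + F = 0
Gauss-Bonnet: total defect = 2*pi*chi = 0; visible defects sum to -pi/12


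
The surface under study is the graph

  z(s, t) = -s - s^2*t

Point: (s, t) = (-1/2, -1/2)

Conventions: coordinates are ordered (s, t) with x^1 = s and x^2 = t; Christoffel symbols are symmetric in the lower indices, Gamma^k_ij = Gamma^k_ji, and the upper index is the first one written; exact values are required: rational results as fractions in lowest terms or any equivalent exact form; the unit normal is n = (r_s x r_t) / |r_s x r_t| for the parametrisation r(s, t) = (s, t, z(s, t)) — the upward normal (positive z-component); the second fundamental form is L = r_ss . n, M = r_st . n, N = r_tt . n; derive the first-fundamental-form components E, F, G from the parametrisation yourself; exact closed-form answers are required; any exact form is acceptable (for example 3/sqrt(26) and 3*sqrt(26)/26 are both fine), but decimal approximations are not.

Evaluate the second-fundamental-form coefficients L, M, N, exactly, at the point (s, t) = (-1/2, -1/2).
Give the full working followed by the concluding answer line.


z_s = -3/2, z_t = -1/4, z_ss = 1, z_st = 1, z_tt = 0
E = 13/4, F = 3/8, G = 17/16; answer radicand W^2 = 53/16
unnormalised second-form numerators: l = 1, m = 1, n = 0; L = l/sqrt(53/16), and similarly M = m/sqrt(W^2), N = n/sqrt(W^2)

Answer: L = 4*sqrt(53)/53, M = 4*sqrt(53)/53, N = 0


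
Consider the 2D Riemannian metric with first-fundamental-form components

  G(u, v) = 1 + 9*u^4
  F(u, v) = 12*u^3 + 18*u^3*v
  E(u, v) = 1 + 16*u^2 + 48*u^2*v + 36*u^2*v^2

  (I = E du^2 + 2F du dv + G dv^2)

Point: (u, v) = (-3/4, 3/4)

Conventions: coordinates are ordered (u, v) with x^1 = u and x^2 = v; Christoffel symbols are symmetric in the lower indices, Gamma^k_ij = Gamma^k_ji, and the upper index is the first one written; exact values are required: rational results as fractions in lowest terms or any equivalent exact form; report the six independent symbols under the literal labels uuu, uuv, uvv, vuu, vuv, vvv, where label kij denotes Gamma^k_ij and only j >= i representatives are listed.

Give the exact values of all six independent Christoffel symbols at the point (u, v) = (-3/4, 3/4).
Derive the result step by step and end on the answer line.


E = 2665/64, F = -1377/128, G = 985/256 at the point
E_u = -867/8, E_v = 459/8, F_u = 1377/32, F_v = -243/32, G_u = -243/16, G_v = 0
EG - F^2 = 11389/256;  g^inv = (256/11389) * [[985/256, 1377/128], [1377/128, 2665/64]]
first-kind symbols [ij,l] = (1/2)(d_i g_jl + d_j g_il - d_l g_ij): [uu,u] = E_u/2 = -867/16, [uu,v] = F_u - E_v/2 = 459/32, [uv,u] = E_v/2 = 459/16, [uv,v] = G_u/2 = -243/32, [vv,u] = F_v - G_u/2 = 0, [vv,v] = G_v/2 = 0
Gamma^u_ij = (G*[ij,u] - F*[ij,v])/(EG - F^2), Gamma^v_ij = (E*[ij,v] - F*[ij,u])/(EG - F^2)

Answer: Gamma_uuu = -13872/11389, Gamma_uuv = 7344/11389, Gamma_uvv = 0, Gamma_vuu = 3672/11389, Gamma_vuv = -1944/11389, Gamma_vvv = 0


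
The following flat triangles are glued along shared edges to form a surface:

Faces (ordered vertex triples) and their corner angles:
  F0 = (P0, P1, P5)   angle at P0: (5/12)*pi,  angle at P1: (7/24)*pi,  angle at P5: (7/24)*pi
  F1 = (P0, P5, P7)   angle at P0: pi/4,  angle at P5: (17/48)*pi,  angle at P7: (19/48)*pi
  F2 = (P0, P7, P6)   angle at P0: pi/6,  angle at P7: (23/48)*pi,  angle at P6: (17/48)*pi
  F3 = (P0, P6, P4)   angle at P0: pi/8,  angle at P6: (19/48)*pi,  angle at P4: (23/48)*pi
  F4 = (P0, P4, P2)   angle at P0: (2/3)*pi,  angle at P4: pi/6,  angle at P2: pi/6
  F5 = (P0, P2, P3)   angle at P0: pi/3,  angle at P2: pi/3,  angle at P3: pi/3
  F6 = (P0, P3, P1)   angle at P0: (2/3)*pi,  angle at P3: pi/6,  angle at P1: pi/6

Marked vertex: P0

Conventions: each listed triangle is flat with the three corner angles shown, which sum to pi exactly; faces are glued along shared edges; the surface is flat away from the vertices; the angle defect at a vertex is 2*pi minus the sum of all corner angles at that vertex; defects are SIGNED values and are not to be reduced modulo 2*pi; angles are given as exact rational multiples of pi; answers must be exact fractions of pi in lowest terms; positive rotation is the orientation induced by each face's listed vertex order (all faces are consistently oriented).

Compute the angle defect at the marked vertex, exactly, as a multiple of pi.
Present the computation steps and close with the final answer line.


Sum of corner angles at P0: (21/8)*pi
defect = 2*pi - (21/8)*pi

Answer: defect(P0) = (-5/8)*pi


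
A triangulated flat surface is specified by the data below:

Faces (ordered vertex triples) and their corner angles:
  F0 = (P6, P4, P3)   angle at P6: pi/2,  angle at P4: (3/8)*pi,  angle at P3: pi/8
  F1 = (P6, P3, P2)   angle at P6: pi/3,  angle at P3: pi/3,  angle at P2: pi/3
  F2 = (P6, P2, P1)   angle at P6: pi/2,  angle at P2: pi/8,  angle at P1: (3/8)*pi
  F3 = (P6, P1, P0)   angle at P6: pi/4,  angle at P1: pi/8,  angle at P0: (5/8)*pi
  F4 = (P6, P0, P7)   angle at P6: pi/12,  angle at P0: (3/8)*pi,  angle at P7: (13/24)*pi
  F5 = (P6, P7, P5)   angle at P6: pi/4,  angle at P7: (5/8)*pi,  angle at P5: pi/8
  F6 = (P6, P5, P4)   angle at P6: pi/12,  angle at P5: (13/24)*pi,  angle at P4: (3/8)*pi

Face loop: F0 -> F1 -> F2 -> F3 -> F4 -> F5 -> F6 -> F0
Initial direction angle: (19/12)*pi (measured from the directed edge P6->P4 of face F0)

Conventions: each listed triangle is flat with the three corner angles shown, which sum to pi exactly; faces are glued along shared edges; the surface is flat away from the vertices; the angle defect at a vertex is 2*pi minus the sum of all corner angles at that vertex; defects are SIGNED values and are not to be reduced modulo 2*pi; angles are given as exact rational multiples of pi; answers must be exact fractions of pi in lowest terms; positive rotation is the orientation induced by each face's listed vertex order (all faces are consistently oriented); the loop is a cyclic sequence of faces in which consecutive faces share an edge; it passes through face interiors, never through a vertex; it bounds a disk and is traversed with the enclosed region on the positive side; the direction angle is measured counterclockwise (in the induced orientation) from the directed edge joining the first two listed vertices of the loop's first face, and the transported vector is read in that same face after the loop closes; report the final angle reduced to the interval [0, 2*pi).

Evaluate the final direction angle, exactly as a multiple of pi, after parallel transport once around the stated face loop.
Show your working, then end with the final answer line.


enclosed vertex P6: corner angles sum to 2*pi, defect = 2*pi - 2*pi = 0
summing the enclosed defects onto the initial angle, mod 2*pi in the induced orientation:
final angle = (19/12)*pi + 0 = (19/12)*pi (mod 2*pi)

Answer: final direction angle = (19/12)*pi


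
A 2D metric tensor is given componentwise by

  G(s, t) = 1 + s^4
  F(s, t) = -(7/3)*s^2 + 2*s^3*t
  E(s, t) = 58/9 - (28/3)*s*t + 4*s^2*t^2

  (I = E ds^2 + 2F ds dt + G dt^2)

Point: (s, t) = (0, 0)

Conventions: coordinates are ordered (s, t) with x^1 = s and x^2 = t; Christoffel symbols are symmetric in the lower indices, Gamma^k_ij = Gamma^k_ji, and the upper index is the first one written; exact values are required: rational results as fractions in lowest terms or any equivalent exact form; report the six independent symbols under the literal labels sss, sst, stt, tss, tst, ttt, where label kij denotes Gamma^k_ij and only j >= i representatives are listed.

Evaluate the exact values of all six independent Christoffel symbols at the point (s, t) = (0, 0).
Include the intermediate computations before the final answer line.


E = 58/9, F = 0, G = 1 at the point
E_s = 0, E_t = 0, F_s = 0, F_t = 0, G_s = 0, G_t = 0
EG - F^2 = 58/9;  g^inv = (9/58) * [[1, 0], [0, 58/9]]
first-kind symbols [ij,l] = (1/2)(d_i g_jl + d_j g_il - d_l g_ij): [ss,s] = E_s/2 = 0, [ss,t] = F_s - E_t/2 = 0, [st,s] = E_t/2 = 0, [st,t] = G_s/2 = 0, [tt,s] = F_t - G_s/2 = 0, [tt,t] = G_t/2 = 0
Gamma^s_ij = (G*[ij,s] - F*[ij,t])/(EG - F^2), Gamma^t_ij = (E*[ij,t] - F*[ij,s])/(EG - F^2)

Answer: Gamma_sss = 0, Gamma_sst = 0, Gamma_stt = 0, Gamma_tss = 0, Gamma_tst = 0, Gamma_ttt = 0


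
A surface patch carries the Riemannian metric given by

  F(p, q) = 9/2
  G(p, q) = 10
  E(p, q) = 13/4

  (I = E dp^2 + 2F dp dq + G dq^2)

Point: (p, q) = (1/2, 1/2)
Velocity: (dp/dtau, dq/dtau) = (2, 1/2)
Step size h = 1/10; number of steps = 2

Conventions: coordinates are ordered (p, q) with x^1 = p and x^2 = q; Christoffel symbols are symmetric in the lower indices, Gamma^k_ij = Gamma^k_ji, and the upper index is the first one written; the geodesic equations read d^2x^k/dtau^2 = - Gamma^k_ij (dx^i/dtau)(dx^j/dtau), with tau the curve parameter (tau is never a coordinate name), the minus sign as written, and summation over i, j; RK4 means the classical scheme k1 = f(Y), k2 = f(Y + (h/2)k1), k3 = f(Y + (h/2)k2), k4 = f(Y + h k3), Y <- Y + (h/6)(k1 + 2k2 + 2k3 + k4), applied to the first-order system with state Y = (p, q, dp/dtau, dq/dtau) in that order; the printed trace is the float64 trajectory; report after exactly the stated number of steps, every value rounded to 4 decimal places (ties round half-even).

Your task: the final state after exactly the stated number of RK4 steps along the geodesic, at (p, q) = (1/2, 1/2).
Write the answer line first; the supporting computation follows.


Answer: p = 0.9000, q = 0.6000, dp/dtau = 2.0000, dq/dtau = 0.5000

f(Y) = (dp/dtau, dq/dtau, -Gamma^p_ij Y'^i Y'^j, -Gamma^q_ij Y'^i Y'^j) with the Gammas evaluated at the stage position; h = 0.100000; intermediate values shown to 6 dp
step 0: p = 0.5000, q = 0.5000, dp/dtau = 2.0000, dq/dtau = 0.5000
step 1:
  k1: at (p, q) = (0.500000, 0.500000), (dp/dtau, dq/dtau) = (2.000000, 0.500000); Gamma_ppp = 0.000000, Gamma_ppq = 0.000000, Gamma_pqq = 0.000000, Gamma_qpp = 0.000000, Gamma_qpq = 0.000000, Gamma_qqq = 0.000000; k1 = (2.000000, 0.500000, 0.000000, 0.000000)
  k2: at (p, q) = (0.600000, 0.525000), (dp/dtau, dq/dtau) = (2.000000, 0.500000); Gamma_ppp = 0.000000, Gamma_ppq = 0.000000, Gamma_pqq = 0.000000, Gamma_qpp = 0.000000, Gamma_qpq = 0.000000, Gamma_qqq = 0.000000; k2 = (2.000000, 0.500000, 0.000000, 0.000000)
  k3: at (p, q) = (0.600000, 0.525000), (dp/dtau, dq/dtau) = (2.000000, 0.500000); Gamma_ppp = 0.000000, Gamma_ppq = 0.000000, Gamma_pqq = 0.000000, Gamma_qpp = 0.000000, Gamma_qpq = 0.000000, Gamma_qqq = 0.000000; k3 = (2.000000, 0.500000, 0.000000, 0.000000)
  k4: at (p, q) = (0.700000, 0.550000), (dp/dtau, dq/dtau) = (2.000000, 0.500000); Gamma_ppp = 0.000000, Gamma_ppq = 0.000000, Gamma_pqq = 0.000000, Gamma_qpp = 0.000000, Gamma_qpq = 0.000000, Gamma_qqq = 0.000000; k4 = (2.000000, 0.500000, 0.000000, 0.000000)
  Y <- Y + (h/6)(k1 + 2k2 + 2k3 + k4): p = 0.7000, q = 0.5500, dp/dtau = 2.0000, dq/dtau = 0.5000
step 2:
  k1: at (p, q) = (0.700000, 0.550000), (dp/dtau, dq/dtau) = (2.000000, 0.500000); Gamma_ppp = 0.000000, Gamma_ppq = 0.000000, Gamma_pqq = 0.000000, Gamma_qpp = 0.000000, Gamma_qpq = 0.000000, Gamma_qqq = 0.000000; k1 = (2.000000, 0.500000, 0.000000, 0.000000)
  k2: at (p, q) = (0.800000, 0.575000), (dp/dtau, dq/dtau) = (2.000000, 0.500000); Gamma_ppp = 0.000000, Gamma_ppq = 0.000000, Gamma_pqq = 0.000000, Gamma_qpp = 0.000000, Gamma_qpq = 0.000000, Gamma_qqq = 0.000000; k2 = (2.000000, 0.500000, 0.000000, 0.000000)
  k3: at (p, q) = (0.800000, 0.575000), (dp/dtau, dq/dtau) = (2.000000, 0.500000); Gamma_ppp = 0.000000, Gamma_ppq = 0.000000, Gamma_pqq = 0.000000, Gamma_qpp = 0.000000, Gamma_qpq = 0.000000, Gamma_qqq = 0.000000; k3 = (2.000000, 0.500000, 0.000000, 0.000000)
  k4: at (p, q) = (0.900000, 0.600000), (dp/dtau, dq/dtau) = (2.000000, 0.500000); Gamma_ppp = 0.000000, Gamma_ppq = 0.000000, Gamma_pqq = 0.000000, Gamma_qpp = 0.000000, Gamma_qpq = 0.000000, Gamma_qqq = 0.000000; k4 = (2.000000, 0.500000, 0.000000, 0.000000)
  Y <- Y + (h/6)(k1 + 2k2 + 2k3 + k4): p = 0.9000, q = 0.6000, dp/dtau = 2.0000, dq/dtau = 0.5000


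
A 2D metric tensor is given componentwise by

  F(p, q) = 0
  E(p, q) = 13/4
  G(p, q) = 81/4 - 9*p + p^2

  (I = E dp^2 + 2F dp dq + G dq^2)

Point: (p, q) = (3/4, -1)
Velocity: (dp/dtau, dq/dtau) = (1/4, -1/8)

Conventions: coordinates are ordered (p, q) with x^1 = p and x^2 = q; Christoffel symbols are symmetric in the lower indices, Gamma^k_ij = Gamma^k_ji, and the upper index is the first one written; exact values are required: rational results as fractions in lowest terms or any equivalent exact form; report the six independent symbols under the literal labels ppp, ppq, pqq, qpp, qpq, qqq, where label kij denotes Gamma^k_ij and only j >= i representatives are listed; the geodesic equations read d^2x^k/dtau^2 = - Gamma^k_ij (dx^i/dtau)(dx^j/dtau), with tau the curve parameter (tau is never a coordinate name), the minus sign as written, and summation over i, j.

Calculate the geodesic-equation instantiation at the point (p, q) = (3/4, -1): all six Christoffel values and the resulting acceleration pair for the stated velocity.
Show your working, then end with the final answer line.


E = 13/4, F = 0, G = 225/16 at the point
E_p = 0, E_q = 0, F_p = 0, F_q = 0, G_p = -15/2, G_q = 0
EG - F^2 = 2925/64;  g^inv = (64/2925) * [[225/16, 0], [0, 13/4]]
first-kind symbols [ij,l] = (1/2)(d_i g_jl + d_j g_il - d_l g_ij): [pp,p] = E_p/2 = 0, [pp,q] = F_p - E_q/2 = 0, [pq,p] = E_q/2 = 0, [pq,q] = G_p/2 = -15/4, [qq,p] = F_q - G_p/2 = 15/4, [qq,q] = G_q/2 = 0
Gamma^p_ij = (G*[ij,p] - F*[ij,q])/(EG - F^2), Gamma^q_ij = (E*[ij,q] - F*[ij,p])/(EG - F^2)
Gamma_ppp = 0, Gamma_ppq = 0, Gamma_pqq = 15/13, Gamma_qpp = 0, Gamma_qpq = -4/15, Gamma_qqq = 0
d^2p/dtau^2 = -(Gamma_ppp*(1/4)^2 + 2*Gamma_ppq*(1/4)*(-1/8) + Gamma_pqq*(-1/8)^2) = -15/832
d^2q/dtau^2 = -(Gamma_qpp*(1/4)^2 + 2*Gamma_qpq*(1/4)*(-1/8) + Gamma_qqq*(-1/8)^2) = -1/60

Answer: Gamma_ppp = 0, Gamma_ppq = 0, Gamma_pqq = 15/13, Gamma_qpp = 0, Gamma_qpq = -4/15, Gamma_qqq = 0; accelerations (d^2p/dtau^2, d^2q/dtau^2) = (-15/832, -1/60)


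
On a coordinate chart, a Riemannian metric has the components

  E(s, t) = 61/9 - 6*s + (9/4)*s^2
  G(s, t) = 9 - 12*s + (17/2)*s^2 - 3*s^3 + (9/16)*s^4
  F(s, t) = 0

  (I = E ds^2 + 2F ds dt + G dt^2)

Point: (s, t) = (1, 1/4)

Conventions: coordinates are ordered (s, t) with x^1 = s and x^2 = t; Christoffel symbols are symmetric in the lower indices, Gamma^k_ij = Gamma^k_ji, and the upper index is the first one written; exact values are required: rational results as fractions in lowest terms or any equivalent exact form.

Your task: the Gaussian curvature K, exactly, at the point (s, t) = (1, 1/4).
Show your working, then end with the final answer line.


E = 109/36, F = 0, G = 49/16, EG - F^2 = 5341/576 at the point
E_s = -3/2, E_t = 0, F_s = 0, F_t = 0, G_s = -7/4, G_t = 0
E_tt = 0, F_st = 0, G_ss = 23/4
The intrinsic route: Brioschi's K = (det M1 - det M2)/(EG - F^2)^2.
M1 = [[-E_tt/2 + F_st - G_ss/2, E_s/2, F_s - E_t/2], [F_t - G_s/2, E, F], [G_t/2, F, G]] = [[-23/8, -3/4, 0], [7/8, 109/36, 0], [0, 0, 49/16]]; det M1 = -56791/2304
M2 = [[0, E_t/2, G_s/2], [E_t/2, E, F], [G_s/2, F, G]] = [[0, 0, -7/8], [0, 109/36, 0], [-7/8, 0, 49/16]]; det M2 = -5341/2304
det M1 - det M2 = -8575/384; K = -8575/384 / (5341/576)^2 = -21600/83167

Answer: K = -21600/83167


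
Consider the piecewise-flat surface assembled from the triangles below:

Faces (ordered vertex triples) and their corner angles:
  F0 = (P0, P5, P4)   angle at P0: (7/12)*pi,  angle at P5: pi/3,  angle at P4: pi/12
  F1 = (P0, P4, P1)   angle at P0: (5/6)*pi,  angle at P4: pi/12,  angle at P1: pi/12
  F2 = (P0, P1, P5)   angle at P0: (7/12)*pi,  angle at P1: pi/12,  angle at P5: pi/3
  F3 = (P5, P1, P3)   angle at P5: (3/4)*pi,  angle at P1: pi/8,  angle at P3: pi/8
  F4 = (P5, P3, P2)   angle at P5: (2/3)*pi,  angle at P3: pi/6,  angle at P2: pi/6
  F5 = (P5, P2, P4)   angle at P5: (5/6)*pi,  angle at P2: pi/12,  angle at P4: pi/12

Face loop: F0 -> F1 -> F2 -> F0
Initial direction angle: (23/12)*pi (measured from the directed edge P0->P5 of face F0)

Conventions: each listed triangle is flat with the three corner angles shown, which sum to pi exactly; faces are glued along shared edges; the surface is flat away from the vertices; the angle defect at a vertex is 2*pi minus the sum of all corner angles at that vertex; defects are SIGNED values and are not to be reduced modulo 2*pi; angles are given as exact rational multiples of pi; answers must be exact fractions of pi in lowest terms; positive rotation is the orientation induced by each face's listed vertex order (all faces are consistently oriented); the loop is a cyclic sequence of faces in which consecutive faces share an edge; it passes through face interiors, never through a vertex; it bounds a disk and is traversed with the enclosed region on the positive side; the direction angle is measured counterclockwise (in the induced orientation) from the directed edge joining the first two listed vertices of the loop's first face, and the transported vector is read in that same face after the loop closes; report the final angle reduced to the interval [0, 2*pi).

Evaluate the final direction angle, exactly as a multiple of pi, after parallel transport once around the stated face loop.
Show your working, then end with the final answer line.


enclosed vertex P0: corner angles sum to 2*pi, defect = 2*pi - 2*pi = 0
holonomy = initial angle + sum of enclosed defects (mod 2*pi), positive in the induced orientation
final angle = (23/12)*pi + 0 = (23/12)*pi (mod 2*pi)

Answer: final direction angle = (23/12)*pi


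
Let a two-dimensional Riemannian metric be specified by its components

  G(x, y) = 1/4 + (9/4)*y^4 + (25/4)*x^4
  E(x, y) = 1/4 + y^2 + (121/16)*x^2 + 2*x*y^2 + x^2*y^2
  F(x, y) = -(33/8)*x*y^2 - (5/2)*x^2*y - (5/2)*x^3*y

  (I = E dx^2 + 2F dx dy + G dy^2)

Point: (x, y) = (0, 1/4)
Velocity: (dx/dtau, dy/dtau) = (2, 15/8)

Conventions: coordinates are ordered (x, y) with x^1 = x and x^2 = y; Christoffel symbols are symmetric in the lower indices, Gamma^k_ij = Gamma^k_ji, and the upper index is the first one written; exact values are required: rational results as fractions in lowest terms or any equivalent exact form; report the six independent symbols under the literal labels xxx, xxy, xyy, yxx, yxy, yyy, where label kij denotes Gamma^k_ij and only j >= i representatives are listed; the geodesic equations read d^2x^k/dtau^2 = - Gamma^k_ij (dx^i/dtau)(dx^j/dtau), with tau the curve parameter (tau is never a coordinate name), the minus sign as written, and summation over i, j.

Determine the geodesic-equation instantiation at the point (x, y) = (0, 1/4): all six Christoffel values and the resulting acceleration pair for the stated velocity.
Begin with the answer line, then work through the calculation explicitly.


Answer: Gamma_xxx = 1/5, Gamma_xxy = 4/5, Gamma_xyy = 0, Gamma_yxx = -104/53, Gamma_yxy = 0, Gamma_yyy = 72/265; accelerations (d^2x/dtau^2, d^2y/dtau^2) = (-34/5, 2923/424)

E = 5/16, F = 0, G = 265/1024 at the point
E_x = 1/8, E_y = 1/2, F_x = -33/128, F_y = 0, G_x = 0, G_y = 9/64
EG - F^2 = 1325/16384;  g^inv = (16384/1325) * [[265/1024, 0], [0, 5/16]]
first-kind symbols [ij,l] = (1/2)(d_i g_jl + d_j g_il - d_l g_ij): [xx,x] = E_x/2 = 1/16, [xx,y] = F_x - E_y/2 = -65/128, [xy,x] = E_y/2 = 1/4, [xy,y] = G_x/2 = 0, [yy,x] = F_y - G_x/2 = 0, [yy,y] = G_y/2 = 9/128
Gamma^x_ij = (G*[ij,x] - F*[ij,y])/(EG - F^2), Gamma^y_ij = (E*[ij,y] - F*[ij,x])/(EG - F^2)
Gamma_xxx = 1/5, Gamma_xxy = 4/5, Gamma_xyy = 0, Gamma_yxx = -104/53, Gamma_yxy = 0, Gamma_yyy = 72/265
d^2x/dtau^2 = -(Gamma_xxx*(2)^2 + 2*Gamma_xxy*(2)*(15/8) + Gamma_xyy*(15/8)^2) = -34/5
d^2y/dtau^2 = -(Gamma_yxx*(2)^2 + 2*Gamma_yxy*(2)*(15/8) + Gamma_yyy*(15/8)^2) = 2923/424


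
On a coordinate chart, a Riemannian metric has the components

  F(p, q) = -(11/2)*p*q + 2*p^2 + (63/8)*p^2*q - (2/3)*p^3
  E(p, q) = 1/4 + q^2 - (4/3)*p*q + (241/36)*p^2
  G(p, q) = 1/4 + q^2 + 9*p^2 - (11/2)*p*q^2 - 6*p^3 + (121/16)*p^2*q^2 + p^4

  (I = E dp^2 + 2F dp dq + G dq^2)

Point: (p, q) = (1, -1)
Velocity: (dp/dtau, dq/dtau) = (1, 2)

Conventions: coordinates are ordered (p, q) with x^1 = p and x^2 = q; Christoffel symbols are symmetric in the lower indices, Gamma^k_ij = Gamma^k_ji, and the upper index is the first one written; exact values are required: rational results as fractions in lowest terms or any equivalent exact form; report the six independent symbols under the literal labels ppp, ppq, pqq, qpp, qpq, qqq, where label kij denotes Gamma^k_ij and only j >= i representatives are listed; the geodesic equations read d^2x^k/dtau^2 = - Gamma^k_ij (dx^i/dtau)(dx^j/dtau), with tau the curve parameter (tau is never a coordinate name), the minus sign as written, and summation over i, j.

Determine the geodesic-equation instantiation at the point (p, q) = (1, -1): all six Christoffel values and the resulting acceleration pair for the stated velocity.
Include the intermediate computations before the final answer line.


E = 167/18, F = -25/24, G = 117/16 at the point
E_p = 265/18, E_q = -10/3, F_p = -33/4, F_q = 19/8, G_p = 109/8, G_q = -49/8
EG - F^2 = 38453/576;  g^inv = (576/38453) * [[117/16, 25/24], [25/24, 167/18]]
first-kind symbols [ij,l] = (1/2)(d_i g_jl + d_j g_il - d_l g_ij): [pp,p] = E_p/2 = 265/36, [pp,q] = F_p - E_q/2 = -79/12, [pq,p] = E_q/2 = -5/3, [pq,q] = G_p/2 = 109/16, [qq,p] = F_q - G_p/2 = -71/16, [qq,q] = G_q/2 = -49/16
Gamma^p_ij = (G*[ij,p] - F*[ij,q])/(EG - F^2), Gamma^q_ij = (E*[ij,q] - F*[ij,p])/(EG - F^2)
Gamma_ppp = 27055/38453, Gamma_ppq = -5865/76906, Gamma_pqq = -82113/153812, Gamma_qpp = -92294/115359, Gamma_qpq = 35406/38453, Gamma_qqq = -38057/76906
d^2p/dtau^2 = -(Gamma_ppp*(1)^2 + 2*Gamma_ppq*(1)*(2) + Gamma_pqq*(2)^2) = 66788/38453
d^2q/dtau^2 = -(Gamma_qpp*(1)^2 + 2*Gamma_qpq*(1)*(2) + Gamma_qqq*(2)^2) = -104236/115359

Answer: Gamma_ppp = 27055/38453, Gamma_ppq = -5865/76906, Gamma_pqq = -82113/153812, Gamma_qpp = -92294/115359, Gamma_qpq = 35406/38453, Gamma_qqq = -38057/76906; accelerations (d^2p/dtau^2, d^2q/dtau^2) = (66788/38453, -104236/115359)


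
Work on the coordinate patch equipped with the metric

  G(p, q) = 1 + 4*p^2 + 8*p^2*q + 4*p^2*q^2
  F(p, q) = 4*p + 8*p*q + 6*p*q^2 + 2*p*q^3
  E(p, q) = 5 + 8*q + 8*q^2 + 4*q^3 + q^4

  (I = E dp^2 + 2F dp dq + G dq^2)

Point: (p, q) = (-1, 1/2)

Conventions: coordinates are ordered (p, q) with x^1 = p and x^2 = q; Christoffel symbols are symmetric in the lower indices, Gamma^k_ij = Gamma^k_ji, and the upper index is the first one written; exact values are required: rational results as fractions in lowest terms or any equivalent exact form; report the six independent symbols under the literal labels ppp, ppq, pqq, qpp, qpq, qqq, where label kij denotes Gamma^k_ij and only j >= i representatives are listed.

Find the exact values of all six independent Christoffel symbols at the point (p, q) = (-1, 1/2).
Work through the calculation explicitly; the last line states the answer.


E = 185/16, F = -39/4, G = 10 at the point
E_p = 0, E_q = 39/2, F_p = 39/4, F_q = -31/2, G_p = -18, G_q = 12
EG - F^2 = 329/16;  g^inv = (16/329) * [[10, 39/4], [39/4, 185/16]]
first-kind symbols [ij,l] = (1/2)(d_i g_jl + d_j g_il - d_l g_ij): [pp,p] = E_p/2 = 0, [pp,q] = F_p - E_q/2 = 0, [pq,p] = E_q/2 = 39/4, [pq,q] = G_p/2 = -9, [qq,p] = F_q - G_p/2 = -13/2, [qq,q] = G_q/2 = 6
Gamma^p_ij = (G*[ij,p] - F*[ij,q])/(EG - F^2), Gamma^q_ij = (E*[ij,q] - F*[ij,p])/(EG - F^2)

Answer: Gamma_ppp = 0, Gamma_ppq = 156/329, Gamma_pqq = -104/329, Gamma_qpp = 0, Gamma_qpq = -144/329, Gamma_qqq = 96/329


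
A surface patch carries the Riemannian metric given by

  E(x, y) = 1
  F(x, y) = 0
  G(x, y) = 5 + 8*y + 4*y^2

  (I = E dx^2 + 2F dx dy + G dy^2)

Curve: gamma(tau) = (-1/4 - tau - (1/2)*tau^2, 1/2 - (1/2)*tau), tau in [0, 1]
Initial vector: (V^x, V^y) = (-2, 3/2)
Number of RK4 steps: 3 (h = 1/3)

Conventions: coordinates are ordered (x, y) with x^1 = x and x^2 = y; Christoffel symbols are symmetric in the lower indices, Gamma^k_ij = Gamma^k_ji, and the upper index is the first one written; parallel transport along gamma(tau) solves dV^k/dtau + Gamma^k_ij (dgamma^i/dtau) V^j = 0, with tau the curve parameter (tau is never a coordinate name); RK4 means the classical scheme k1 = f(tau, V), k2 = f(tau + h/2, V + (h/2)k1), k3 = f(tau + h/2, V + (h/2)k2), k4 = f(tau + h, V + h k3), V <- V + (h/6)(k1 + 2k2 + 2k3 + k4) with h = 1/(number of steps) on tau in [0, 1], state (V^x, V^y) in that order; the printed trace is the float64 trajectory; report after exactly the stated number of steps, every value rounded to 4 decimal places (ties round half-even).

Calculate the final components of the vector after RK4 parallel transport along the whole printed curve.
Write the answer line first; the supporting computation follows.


Answer: V^x = -2.0000, V^y = 2.1213

gamma'(tau) = (-1 - tau, -1/2); f(tau, V)^k = -Gamma^k_ij(gamma(tau)) gamma'^i(tau) V^j; h = 1/3; intermediate values shown to 6 dp
curve data and Christoffel symbols at the stage parameters:
  tau = 0.000000: gamma = (-0.250000, 0.500000), gamma' = (-1.000000, -0.500000); Gamma_xxx = 0.000000, Gamma_xxy = 0.000000, Gamma_xyy = 0.000000, Gamma_yxx = 0.000000, Gamma_yxy = 0.000000, Gamma_yyy = 0.600000
  tau = 0.166667: gamma = (-0.430556, 0.416667), gamma' = (-1.166667, -0.500000); Gamma_xxx = 0.000000, Gamma_xxy = 0.000000, Gamma_xyy = 0.000000, Gamma_yxx = 0.000000, Gamma_yxy = 0.000000, Gamma_yyy = 0.627692
  tau = 0.333333: gamma = (-0.638889, 0.333333), gamma' = (-1.333333, -0.500000); Gamma_xxx = 0.000000, Gamma_xxy = 0.000000, Gamma_xyy = 0.000000, Gamma_yxx = 0.000000, Gamma_yxy = 0.000000, Gamma_yyy = 0.657534
  tau = 0.500000: gamma = (-0.875000, 0.250000), gamma' = (-1.500000, -0.500000); Gamma_xxx = 0.000000, Gamma_xxy = 0.000000, Gamma_xyy = 0.000000, Gamma_yxx = 0.000000, Gamma_yxy = 0.000000, Gamma_yyy = 0.689655
  tau = 0.666667: gamma = (-1.138889, 0.166667), gamma' = (-1.666667, -0.500000); Gamma_xxx = 0.000000, Gamma_xxy = 0.000000, Gamma_xyy = 0.000000, Gamma_yxx = 0.000000, Gamma_yxy = 0.000000, Gamma_yyy = 0.724138
  tau = 0.833333: gamma = (-1.430556, 0.083333), gamma' = (-1.833333, -0.500000); Gamma_xxx = 0.000000, Gamma_xxy = 0.000000, Gamma_xyy = 0.000000, Gamma_yxx = 0.000000, Gamma_yxy = 0.000000, Gamma_yyy = 0.760976
  tau = 1.000000: gamma = (-1.750000, 0.000000), gamma' = (-2.000000, -0.500000); Gamma_xxx = 0.000000, Gamma_xxy = 0.000000, Gamma_xyy = 0.000000, Gamma_yxx = 0.000000, Gamma_yxy = 0.000000, Gamma_yyy = 0.800000
step 0: V^x = -2.0000, V^y = 1.5000
step 1: k1 = (0.000000, 0.450000), k2 = (0.000000, 0.494308), k3 = (0.000000, 0.496625), k4 = (0.000000, 0.547575); V <- V + (h/6)(k1 + 2k2 + 2k3 + k4): V^x = -2.0000, V^y = 1.6655
step 2: k1 = (0.000000, 0.547570), k2 = (0.000000, 0.605788), k3 = (0.000000, 0.609134), k4 = (0.000000, 0.676551); V <- V + (h/6)(k1 + 2k2 + 2k3 + k4): V^x = -2.0000, V^y = 1.8685
step 3: k1 = (0.000000, 0.676534), k2 = (0.000000, 0.753852), k3 = (0.000000, 0.758755), k4 = (0.000000, 0.848576); V <- V + (h/6)(k1 + 2k2 + 2k3 + k4): V^x = -2.0000, V^y = 2.1213
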